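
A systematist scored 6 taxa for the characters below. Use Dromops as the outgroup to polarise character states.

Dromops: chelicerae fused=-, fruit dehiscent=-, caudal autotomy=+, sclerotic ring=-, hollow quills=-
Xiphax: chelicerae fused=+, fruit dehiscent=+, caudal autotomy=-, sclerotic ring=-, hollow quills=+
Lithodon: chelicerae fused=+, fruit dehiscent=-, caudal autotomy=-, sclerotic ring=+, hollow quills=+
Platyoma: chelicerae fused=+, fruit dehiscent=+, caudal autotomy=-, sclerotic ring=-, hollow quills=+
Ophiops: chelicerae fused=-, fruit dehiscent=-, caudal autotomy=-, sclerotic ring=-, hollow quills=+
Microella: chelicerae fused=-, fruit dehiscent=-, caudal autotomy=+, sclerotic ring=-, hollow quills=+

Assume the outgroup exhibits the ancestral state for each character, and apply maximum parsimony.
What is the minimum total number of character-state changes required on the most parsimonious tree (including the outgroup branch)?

5

Character polarity is set by the outgroup: the derived state is whichever differs from the outgroup's state, so for caudal autotomy the derived state is '-', and for the remaining characters it is '+'.
chelicerae fused: derived state '+' in Lithodon, Platyoma, and Xiphax only — synapomorphy for {Lithodon, Platyoma, Xiphax}.
Only Platyoma and Xiphax show the derived state '+' for fruit dehiscent, supporting them as a clade.
caudal autotomy: derived state '-' in Lithodon, Ophiops, Platyoma, and Xiphax only — synapomorphy for {Lithodon, Ophiops, Platyoma, Xiphax}.
sclerotic ring: derived state '+' in Lithodon only — an autapomorphy, so it tells us nothing about relationships among taxa.
hollow quills (derived state '+') is shared by all ingroup taxa — unites the whole ingroup.
Most parsimonious ingroup topology: ((((Xiphax,Platyoma),Lithodon),Ophiops),Microella).
Changes per character on this tree: chelicerae fused: 1; fruit dehiscent: 1; caudal autotomy: 1; sclerotic ring: 1; hollow quills: 1.
Total = 5.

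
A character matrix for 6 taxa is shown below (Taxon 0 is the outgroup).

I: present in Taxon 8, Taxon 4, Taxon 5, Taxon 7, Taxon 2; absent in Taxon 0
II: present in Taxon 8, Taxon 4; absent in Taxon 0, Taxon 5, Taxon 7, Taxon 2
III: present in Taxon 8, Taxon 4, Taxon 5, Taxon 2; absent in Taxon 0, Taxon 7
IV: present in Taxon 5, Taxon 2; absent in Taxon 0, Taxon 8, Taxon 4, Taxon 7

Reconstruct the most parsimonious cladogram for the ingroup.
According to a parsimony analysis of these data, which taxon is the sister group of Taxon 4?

The outgroup has state 'absent' for every character, so 'present' is the derived state throughout.
All ingroup taxa share the derived state 'present' for I; it defines the ingroup but does not resolve relationships within it.
II (derived state 'present') is shared by Taxon 4 and Taxon 8 — a synapomorphy uniting that clade.
Only Taxon 2, Taxon 4, Taxon 5, and Taxon 8 show the derived state 'present' for III, supporting them as a clade.
IV: derived state 'present' in Taxon 2 and Taxon 5 only — synapomorphy for {Taxon 2, Taxon 5}.
Most parsimonious ingroup topology: (((Taxon 8,Taxon 4),(Taxon 5,Taxon 2)),Taxon 7).
Taxon 4 and Taxon 8 form a cherry on this tree, so they are sister taxa.

Taxon 8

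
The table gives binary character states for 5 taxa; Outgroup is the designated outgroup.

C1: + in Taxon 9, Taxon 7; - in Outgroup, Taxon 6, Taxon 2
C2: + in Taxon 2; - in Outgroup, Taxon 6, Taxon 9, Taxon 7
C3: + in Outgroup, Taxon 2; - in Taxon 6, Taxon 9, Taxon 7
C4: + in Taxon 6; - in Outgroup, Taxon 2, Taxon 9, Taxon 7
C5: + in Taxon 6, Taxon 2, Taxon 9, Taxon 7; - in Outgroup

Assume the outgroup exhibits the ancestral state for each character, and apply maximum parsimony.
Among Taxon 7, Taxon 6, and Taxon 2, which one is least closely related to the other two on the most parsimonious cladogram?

Taxon 2

Character polarity is set by the outgroup: the derived state is whichever differs from the outgroup's state, so for C3 the derived state is '-', and for the remaining characters it is '+'.
Only Taxon 7 and Taxon 9 show the derived state '+' for C1, supporting them as a clade.
C2 (derived state '+') is unique to Taxon 2 (autapomorphy; uninformative for grouping).
C3 (derived state '-') is shared by Taxon 6, Taxon 7, and Taxon 9 — a synapomorphy uniting that clade.
C4 (derived state '+') is unique to Taxon 6 (autapomorphy; uninformative for grouping).
All ingroup taxa share the derived state '+' for C5; it defines the ingroup but does not resolve relationships within it.
Most parsimonious ingroup topology: ((Taxon 6,(Taxon 9,Taxon 7)),Taxon 2).
Taxon 6 and Taxon 7 share a more recent common ancestor with each other than either does with Taxon 2, so Taxon 2 is the least closely related of the three.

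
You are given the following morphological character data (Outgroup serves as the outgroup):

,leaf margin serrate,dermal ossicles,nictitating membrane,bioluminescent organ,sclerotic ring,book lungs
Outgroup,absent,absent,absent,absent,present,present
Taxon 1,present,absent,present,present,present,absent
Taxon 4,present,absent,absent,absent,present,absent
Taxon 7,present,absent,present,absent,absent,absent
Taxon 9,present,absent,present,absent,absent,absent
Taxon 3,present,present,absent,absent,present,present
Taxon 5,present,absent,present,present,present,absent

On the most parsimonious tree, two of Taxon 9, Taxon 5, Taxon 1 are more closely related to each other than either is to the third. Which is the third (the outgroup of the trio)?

Character polarity is set by the outgroup: the derived state is whichever differs from the outgroup's state, so for sclerotic ring, book lungs the derived state is 'absent', and for the remaining characters it is 'present'.
leaf margin serrate (derived state 'present') is shared by all ingroup taxa — unites the whole ingroup.
dermal ossicles: derived state 'present' in Taxon 3 only — an autapomorphy, so it tells us nothing about relationships among taxa.
nictitating membrane (derived state 'present') is shared by Taxon 1, Taxon 5, Taxon 7, and Taxon 9 — a synapomorphy uniting that clade.
bioluminescent organ: derived state 'present' in Taxon 1 and Taxon 5 only — synapomorphy for {Taxon 1, Taxon 5}.
sclerotic ring (derived state 'absent') is shared by Taxon 7 and Taxon 9 — a synapomorphy uniting that clade.
book lungs (derived state 'absent') is shared by Taxon 1, Taxon 4, Taxon 5, Taxon 7, and Taxon 9 — a synapomorphy uniting that clade.
Most parsimonious ingroup topology: ((((Taxon 1,Taxon 5),(Taxon 7,Taxon 9)),Taxon 4),Taxon 3).
Taxon 5 and Taxon 1 share a more recent common ancestor with each other than either does with Taxon 9, so Taxon 9 is the least closely related of the three.

Taxon 9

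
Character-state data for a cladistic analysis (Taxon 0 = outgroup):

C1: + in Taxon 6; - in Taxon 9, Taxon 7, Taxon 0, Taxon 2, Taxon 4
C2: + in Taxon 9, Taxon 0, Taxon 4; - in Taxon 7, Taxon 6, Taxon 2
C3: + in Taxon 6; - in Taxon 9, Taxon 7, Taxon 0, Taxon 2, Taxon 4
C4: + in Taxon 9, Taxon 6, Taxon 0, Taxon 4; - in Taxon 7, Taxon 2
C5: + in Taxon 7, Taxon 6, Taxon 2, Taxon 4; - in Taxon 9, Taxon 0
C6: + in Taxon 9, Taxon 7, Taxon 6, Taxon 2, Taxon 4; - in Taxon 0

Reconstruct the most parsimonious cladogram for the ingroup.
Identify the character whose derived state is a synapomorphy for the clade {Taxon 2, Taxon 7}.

Character polarity is set by the outgroup: the derived state is whichever differs from the outgroup's state, so for C2, C4 the derived state is '-', and for the remaining characters it is '+'.
C1: derived state '+' in Taxon 6 only — an autapomorphy, so it tells us nothing about relationships among taxa.
C2 (derived state '-') is shared by Taxon 2, Taxon 6, and Taxon 7 — a synapomorphy uniting that clade.
C3 (derived state '+') is unique to Taxon 6 (autapomorphy; uninformative for grouping).
Only Taxon 2 and Taxon 7 show the derived state '-' for C4, supporting them as a clade.
C5: derived state '+' in Taxon 2, Taxon 4, Taxon 6, and Taxon 7 only — synapomorphy for {Taxon 2, Taxon 4, Taxon 6, Taxon 7}.
C6 (derived state '+') is shared by all ingroup taxa — unites the whole ingroup.
Most parsimonious ingroup topology: ((((Taxon 2,Taxon 7),Taxon 6),Taxon 4),Taxon 9).
The clade {Taxon 2, Taxon 7} is supported by C4: its derived state '-' occurs in exactly those taxa and in no other taxon (including the outgroup).

C4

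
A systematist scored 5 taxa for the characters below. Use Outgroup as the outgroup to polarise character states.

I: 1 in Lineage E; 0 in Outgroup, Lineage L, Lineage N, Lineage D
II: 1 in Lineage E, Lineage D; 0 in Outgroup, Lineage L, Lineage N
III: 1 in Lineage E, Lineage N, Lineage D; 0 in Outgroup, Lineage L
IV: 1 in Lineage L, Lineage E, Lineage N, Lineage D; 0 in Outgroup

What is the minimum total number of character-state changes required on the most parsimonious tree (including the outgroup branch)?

4

The outgroup has state '0' for every character, so '1' is the derived state throughout.
I (derived state '1') is unique to Lineage E (autapomorphy; uninformative for grouping).
II (derived state '1') is shared by Lineage D and Lineage E — a synapomorphy uniting that clade.
III: derived state '1' in Lineage D, Lineage E, and Lineage N only — synapomorphy for {Lineage D, Lineage E, Lineage N}.
IV (derived state '1') is shared by all ingroup taxa — unites the whole ingroup.
Most parsimonious ingroup topology: ((Lineage N,(Lineage E,Lineage D)),Lineage L).
Changes per character on this tree: I: 1; II: 1; III: 1; IV: 1.
Total = 4.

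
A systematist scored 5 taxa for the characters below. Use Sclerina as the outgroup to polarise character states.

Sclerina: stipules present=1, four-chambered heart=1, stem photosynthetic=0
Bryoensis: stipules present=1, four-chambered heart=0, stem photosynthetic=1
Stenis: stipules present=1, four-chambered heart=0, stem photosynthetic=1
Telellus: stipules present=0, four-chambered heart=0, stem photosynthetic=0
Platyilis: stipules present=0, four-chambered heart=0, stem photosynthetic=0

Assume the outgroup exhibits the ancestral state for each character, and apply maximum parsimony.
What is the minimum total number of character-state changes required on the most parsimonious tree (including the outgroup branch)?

3

Character polarity is set by the outgroup: the derived state is whichever differs from the outgroup's state, so for stipules present, four-chambered heart the derived state is '0', and for the remaining characters it is '1'.
stipules present: derived state '0' in Platyilis and Telellus only — synapomorphy for {Platyilis, Telellus}.
four-chambered heart (derived state '0') is shared by all ingroup taxa — unites the whole ingroup.
stem photosynthetic: derived state '1' in Bryoensis and Stenis only — synapomorphy for {Bryoensis, Stenis}.
Most parsimonious ingroup topology: ((Bryoensis,Stenis),(Telellus,Platyilis)).
Changes per character on this tree: stipules present: 1; four-chambered heart: 1; stem photosynthetic: 1.
Total = 3.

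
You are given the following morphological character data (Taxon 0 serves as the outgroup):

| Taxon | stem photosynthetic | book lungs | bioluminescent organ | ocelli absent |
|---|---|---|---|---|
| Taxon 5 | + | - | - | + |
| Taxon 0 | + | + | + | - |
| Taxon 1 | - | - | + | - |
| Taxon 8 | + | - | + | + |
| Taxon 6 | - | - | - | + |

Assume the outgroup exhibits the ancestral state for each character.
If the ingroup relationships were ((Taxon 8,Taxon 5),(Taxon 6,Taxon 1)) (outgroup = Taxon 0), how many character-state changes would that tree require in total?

6

Map each character onto ((Taxon 8,Taxon 5),(Taxon 6,Taxon 1)) (rooted by Taxon 0) and count the minimum state changes it requires (Fitch parsimony):
stem photosynthetic: 1; book lungs: 1; bioluminescent organ: 2; ocelli absent: 2.
Total tree length = 6.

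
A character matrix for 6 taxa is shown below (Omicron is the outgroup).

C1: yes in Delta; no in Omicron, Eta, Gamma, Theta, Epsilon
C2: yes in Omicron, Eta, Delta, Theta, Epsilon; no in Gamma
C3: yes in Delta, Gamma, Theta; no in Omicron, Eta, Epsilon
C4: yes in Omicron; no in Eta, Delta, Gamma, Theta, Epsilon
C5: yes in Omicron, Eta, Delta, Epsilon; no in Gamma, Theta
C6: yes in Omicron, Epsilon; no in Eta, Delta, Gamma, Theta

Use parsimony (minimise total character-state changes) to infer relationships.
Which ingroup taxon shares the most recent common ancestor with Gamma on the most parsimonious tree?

Character polarity is set by the outgroup: the derived state is whichever differs from the outgroup's state, so for C2, C4, C5, C6 the derived state is 'no', and for the remaining characters it is 'yes'.
C1 (derived state 'yes') is unique to Delta (autapomorphy; uninformative for grouping).
C2 (derived state 'no') is unique to Gamma (autapomorphy; uninformative for grouping).
C3: derived state 'yes' in Delta, Gamma, and Theta only — synapomorphy for {Delta, Gamma, Theta}.
C4 (derived state 'no') is shared by all ingroup taxa — unites the whole ingroup.
C5 (derived state 'no') is shared by Gamma and Theta — a synapomorphy uniting that clade.
C6 (derived state 'no') is shared by Delta, Eta, Gamma, and Theta — a synapomorphy uniting that clade.
Most parsimonious ingroup topology: ((Eta,(Delta,(Gamma,Theta))),Epsilon).
Gamma and Theta form a cherry on this tree, so they are sister taxa.

Theta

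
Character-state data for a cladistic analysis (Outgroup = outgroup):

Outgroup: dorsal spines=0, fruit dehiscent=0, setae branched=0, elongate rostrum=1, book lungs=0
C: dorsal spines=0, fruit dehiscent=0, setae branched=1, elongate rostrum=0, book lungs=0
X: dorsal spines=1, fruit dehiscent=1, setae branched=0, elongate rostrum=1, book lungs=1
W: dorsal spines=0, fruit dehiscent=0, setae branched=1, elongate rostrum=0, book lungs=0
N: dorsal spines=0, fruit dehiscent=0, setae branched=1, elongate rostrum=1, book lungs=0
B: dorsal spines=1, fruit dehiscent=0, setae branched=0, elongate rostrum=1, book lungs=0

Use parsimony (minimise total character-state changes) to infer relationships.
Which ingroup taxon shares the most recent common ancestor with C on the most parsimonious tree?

Character polarity is set by the outgroup: the derived state is whichever differs from the outgroup's state, so for elongate rostrum the derived state is '0', and for the remaining characters it is '1'.
dorsal spines: derived state '1' in B and X only — synapomorphy for {B, X}.
fruit dehiscent (derived state '1') is unique to X (autapomorphy; uninformative for grouping).
setae branched (derived state '1') is shared by C, N, and W — a synapomorphy uniting that clade.
elongate rostrum (derived state '0') is shared by C and W — a synapomorphy uniting that clade.
book lungs: derived state '1' in X only — an autapomorphy, so it tells us nothing about relationships among taxa.
Most parsimonious ingroup topology: (((C,W),N),(X,B)).
C and W form a cherry on this tree, so they are sister taxa.

W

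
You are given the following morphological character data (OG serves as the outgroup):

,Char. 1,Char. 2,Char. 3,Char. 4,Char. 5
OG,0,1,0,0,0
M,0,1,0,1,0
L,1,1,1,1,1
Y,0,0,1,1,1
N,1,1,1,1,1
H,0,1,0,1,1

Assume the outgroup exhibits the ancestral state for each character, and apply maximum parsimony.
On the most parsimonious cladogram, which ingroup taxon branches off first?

M

Character polarity is set by the outgroup: the derived state is whichever differs from the outgroup's state, so for Char. 2 the derived state is '0', and for the remaining characters it is '1'.
Only L and N show the derived state '1' for Char. 1, supporting them as a clade.
Char. 2: derived state '0' in Y only — an autapomorphy, so it tells us nothing about relationships among taxa.
Char. 3 (derived state '1') is shared by L, N, and Y — a synapomorphy uniting that clade.
All ingroup taxa share the derived state '1' for Char. 4; it defines the ingroup but does not resolve relationships within it.
Char. 5: derived state '1' in H, L, N, and Y only — synapomorphy for {H, L, N, Y}.
Most parsimonious ingroup topology: (M,(((L,N),Y),H)).
M is sister to the clade containing all other ingroup taxa, so it is the earliest-diverging (most basal) ingroup lineage.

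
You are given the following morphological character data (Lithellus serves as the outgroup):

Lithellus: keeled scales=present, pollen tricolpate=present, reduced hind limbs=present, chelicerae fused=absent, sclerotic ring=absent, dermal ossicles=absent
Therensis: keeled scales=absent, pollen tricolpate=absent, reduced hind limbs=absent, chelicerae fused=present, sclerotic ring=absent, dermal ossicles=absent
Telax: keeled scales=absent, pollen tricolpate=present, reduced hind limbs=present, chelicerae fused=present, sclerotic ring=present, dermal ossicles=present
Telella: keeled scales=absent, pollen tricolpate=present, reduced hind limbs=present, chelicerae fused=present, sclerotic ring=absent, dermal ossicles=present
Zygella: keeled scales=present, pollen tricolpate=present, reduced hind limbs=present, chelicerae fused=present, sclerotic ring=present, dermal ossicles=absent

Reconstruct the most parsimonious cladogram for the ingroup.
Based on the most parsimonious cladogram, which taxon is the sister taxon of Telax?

Telella

Character polarity is set by the outgroup: the derived state is whichever differs from the outgroup's state, so for keeled scales, pollen tricolpate, reduced hind limbs the derived state is 'absent', and for the remaining characters it is 'present'.
Only Telax, Telella, and Therensis show the derived state 'absent' for keeled scales, supporting them as a clade.
pollen tricolpate: derived state 'absent' in Therensis only — an autapomorphy, so it tells us nothing about relationships among taxa.
reduced hind limbs (derived state 'absent') is unique to Therensis (autapomorphy; uninformative for grouping).
All ingroup taxa share the derived state 'present' for chelicerae fused; it defines the ingroup but does not resolve relationships within it.
sclerotic ring groups Telax and Zygella, which is incompatible with the clades supported by the remaining characters; treating it as convergent (homoplasy) costs fewer steps than any alternative tree.
dermal ossicles: derived state 'present' in Telax and Telella only — synapomorphy for {Telax, Telella}.
Most parsimonious ingroup topology: ((Therensis,(Telax,Telella)),Zygella).
Telax and Telella form a cherry on this tree, so they are sister taxa.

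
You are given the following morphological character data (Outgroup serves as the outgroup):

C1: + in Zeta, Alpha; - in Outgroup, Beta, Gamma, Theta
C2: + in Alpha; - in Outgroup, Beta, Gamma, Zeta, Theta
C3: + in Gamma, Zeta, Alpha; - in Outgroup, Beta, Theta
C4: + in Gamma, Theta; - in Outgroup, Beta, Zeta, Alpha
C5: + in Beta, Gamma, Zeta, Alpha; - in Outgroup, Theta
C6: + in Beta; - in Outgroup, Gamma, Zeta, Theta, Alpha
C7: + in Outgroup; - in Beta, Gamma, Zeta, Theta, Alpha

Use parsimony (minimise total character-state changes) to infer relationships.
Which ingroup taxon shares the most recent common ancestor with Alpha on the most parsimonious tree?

Zeta

Character polarity is set by the outgroup: the derived state is whichever differs from the outgroup's state, so for C7 the derived state is '-', and for the remaining characters it is '+'.
Only Alpha and Zeta show the derived state '+' for C1, supporting them as a clade.
C2 (derived state '+') is unique to Alpha (autapomorphy; uninformative for grouping).
C3: derived state '+' in Alpha, Gamma, and Zeta only — synapomorphy for {Alpha, Gamma, Zeta}.
C4 (state '+') occurs in Gamma and Theta but conflicts with the nesting implied by the other characters — most parsimoniously interpreted as homoplasy.
C5 (derived state '+') is shared by Alpha, Beta, Gamma, and Zeta — a synapomorphy uniting that clade.
C6: derived state '+' in Beta only — an autapomorphy, so it tells us nothing about relationships among taxa.
C7 (derived state '-') is shared by all ingroup taxa — unites the whole ingroup.
Most parsimonious ingroup topology: ((Beta,(Gamma,(Zeta,Alpha))),Theta).
Alpha and Zeta form a cherry on this tree, so they are sister taxa.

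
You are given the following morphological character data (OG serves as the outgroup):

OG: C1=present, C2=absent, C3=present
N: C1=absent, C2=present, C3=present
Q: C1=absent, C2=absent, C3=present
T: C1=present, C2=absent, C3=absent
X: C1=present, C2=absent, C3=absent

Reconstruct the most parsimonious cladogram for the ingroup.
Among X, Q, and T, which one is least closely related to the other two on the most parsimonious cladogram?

Character polarity is set by the outgroup: the derived state is whichever differs from the outgroup's state, so for C1, C3 the derived state is 'absent', and for the remaining characters it is 'present'.
C1 (derived state 'absent') is shared by N and Q — a synapomorphy uniting that clade.
C2: derived state 'present' in N only — an autapomorphy, so it tells us nothing about relationships among taxa.
C3: derived state 'absent' in T and X only — synapomorphy for {T, X}.
Most parsimonious ingroup topology: ((N,Q),(T,X)).
X and T share a more recent common ancestor with each other than either does with Q, so Q is the least closely related of the three.

Q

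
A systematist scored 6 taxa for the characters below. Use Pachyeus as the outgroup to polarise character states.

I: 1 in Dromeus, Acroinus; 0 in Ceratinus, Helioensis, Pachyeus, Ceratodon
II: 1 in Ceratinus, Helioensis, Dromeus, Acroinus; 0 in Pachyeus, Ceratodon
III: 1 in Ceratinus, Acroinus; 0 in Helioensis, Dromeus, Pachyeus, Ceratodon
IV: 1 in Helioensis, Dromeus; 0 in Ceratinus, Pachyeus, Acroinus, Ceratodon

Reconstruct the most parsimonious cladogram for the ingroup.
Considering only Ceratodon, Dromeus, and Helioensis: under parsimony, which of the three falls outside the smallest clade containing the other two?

Ceratodon

The outgroup has state '0' for every character, so '1' is the derived state throughout.
I groups Acroinus and Dromeus, which is incompatible with the clades supported by the remaining characters; treating it as convergent (homoplasy) costs fewer steps than any alternative tree.
Only Acroinus, Ceratinus, Dromeus, and Helioensis show the derived state '1' for II, supporting them as a clade.
III (derived state '1') is shared by Acroinus and Ceratinus — a synapomorphy uniting that clade.
IV: derived state '1' in Dromeus and Helioensis only — synapomorphy for {Dromeus, Helioensis}.
Most parsimonious ingroup topology: (((Dromeus,Helioensis),(Ceratinus,Acroinus)),Ceratodon).
Helioensis and Dromeus share a more recent common ancestor with each other than either does with Ceratodon, so Ceratodon is the least closely related of the three.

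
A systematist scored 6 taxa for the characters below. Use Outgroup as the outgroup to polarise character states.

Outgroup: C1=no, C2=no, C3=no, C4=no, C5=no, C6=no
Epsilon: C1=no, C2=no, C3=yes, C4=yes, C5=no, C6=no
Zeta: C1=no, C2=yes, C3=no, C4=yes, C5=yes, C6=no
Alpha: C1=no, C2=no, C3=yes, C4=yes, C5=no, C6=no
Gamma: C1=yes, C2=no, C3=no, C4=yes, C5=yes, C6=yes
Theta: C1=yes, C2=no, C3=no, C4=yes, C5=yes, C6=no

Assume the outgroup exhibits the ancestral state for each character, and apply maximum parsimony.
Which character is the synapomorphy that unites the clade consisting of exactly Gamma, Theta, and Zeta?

The outgroup has state 'no' for every character, so 'yes' is the derived state throughout.
C1 (derived state 'yes') is shared by Gamma and Theta — a synapomorphy uniting that clade.
C2: derived state 'yes' in Zeta only — an autapomorphy, so it tells us nothing about relationships among taxa.
C3: derived state 'yes' in Alpha and Epsilon only — synapomorphy for {Alpha, Epsilon}.
All ingroup taxa share the derived state 'yes' for C4; it defines the ingroup but does not resolve relationships within it.
Only Gamma, Theta, and Zeta show the derived state 'yes' for C5, supporting them as a clade.
C6: derived state 'yes' in Gamma only — an autapomorphy, so it tells us nothing about relationships among taxa.
Most parsimonious ingroup topology: ((Epsilon,Alpha),(Zeta,(Gamma,Theta))).
The clade {Gamma, Theta, Zeta} is supported by C5: its derived state 'yes' occurs in exactly those taxa and in no other taxon (including the outgroup).

C5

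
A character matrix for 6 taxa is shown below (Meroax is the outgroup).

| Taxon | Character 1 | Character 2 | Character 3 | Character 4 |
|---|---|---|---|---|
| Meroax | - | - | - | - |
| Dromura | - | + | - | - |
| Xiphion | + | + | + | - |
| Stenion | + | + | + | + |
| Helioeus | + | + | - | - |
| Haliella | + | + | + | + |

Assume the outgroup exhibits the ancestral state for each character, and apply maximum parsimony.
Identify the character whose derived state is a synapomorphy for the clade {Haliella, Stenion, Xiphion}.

The outgroup has state '-' for every character, so '+' is the derived state throughout.
Only Haliella, Helioeus, Stenion, and Xiphion show the derived state '+' for Character 1, supporting them as a clade.
Character 2 (derived state '+') is shared by all ingroup taxa — unites the whole ingroup.
Only Haliella, Stenion, and Xiphion show the derived state '+' for Character 3, supporting them as a clade.
Only Haliella and Stenion show the derived state '+' for Character 4, supporting them as a clade.
Most parsimonious ingroup topology: (Dromura,((Xiphion,(Stenion,Haliella)),Helioeus)).
The clade {Haliella, Stenion, Xiphion} is supported by Character 3: its derived state '+' occurs in exactly those taxa and in no other taxon (including the outgroup).

Character 3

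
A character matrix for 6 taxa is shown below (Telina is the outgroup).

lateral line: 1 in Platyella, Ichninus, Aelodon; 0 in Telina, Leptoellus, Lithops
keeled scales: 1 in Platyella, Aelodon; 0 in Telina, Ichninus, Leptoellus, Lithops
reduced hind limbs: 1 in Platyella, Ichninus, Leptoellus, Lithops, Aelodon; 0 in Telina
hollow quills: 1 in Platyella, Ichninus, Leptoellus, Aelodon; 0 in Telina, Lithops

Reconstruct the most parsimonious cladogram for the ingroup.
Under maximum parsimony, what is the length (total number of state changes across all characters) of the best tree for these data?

The outgroup has state '0' for every character, so '1' is the derived state throughout.
Only Aelodon, Ichninus, and Platyella show the derived state '1' for lateral line, supporting them as a clade.
Only Aelodon and Platyella show the derived state '1' for keeled scales, supporting them as a clade.
reduced hind limbs (derived state '1') is shared by all ingroup taxa — unites the whole ingroup.
Only Aelodon, Ichninus, Leptoellus, and Platyella show the derived state '1' for hollow quills, supporting them as a clade.
Most parsimonious ingroup topology: ((((Platyella,Aelodon),Ichninus),Leptoellus),Lithops).
Changes per character on this tree: lateral line: 1; keeled scales: 1; reduced hind limbs: 1; hollow quills: 1.
Total = 4.

4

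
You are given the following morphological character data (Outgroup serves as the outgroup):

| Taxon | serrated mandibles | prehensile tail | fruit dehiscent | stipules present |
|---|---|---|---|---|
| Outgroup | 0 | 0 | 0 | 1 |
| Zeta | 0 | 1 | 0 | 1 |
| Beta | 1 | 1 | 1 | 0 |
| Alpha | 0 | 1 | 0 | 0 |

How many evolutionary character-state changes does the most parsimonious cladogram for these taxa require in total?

4

Character polarity is set by the outgroup: the derived state is whichever differs from the outgroup's state, so for stipules present the derived state is '0', and for the remaining characters it is '1'.
serrated mandibles (derived state '1') is unique to Beta (autapomorphy; uninformative for grouping).
prehensile tail (derived state '1') is shared by all ingroup taxa — unites the whole ingroup.
fruit dehiscent (derived state '1') is unique to Beta (autapomorphy; uninformative for grouping).
stipules present (derived state '0') is shared by Alpha and Beta — a synapomorphy uniting that clade.
Most parsimonious ingroup topology: (Zeta,(Beta,Alpha)).
Changes per character on this tree: serrated mandibles: 1; prehensile tail: 1; fruit dehiscent: 1; stipules present: 1.
Total = 4.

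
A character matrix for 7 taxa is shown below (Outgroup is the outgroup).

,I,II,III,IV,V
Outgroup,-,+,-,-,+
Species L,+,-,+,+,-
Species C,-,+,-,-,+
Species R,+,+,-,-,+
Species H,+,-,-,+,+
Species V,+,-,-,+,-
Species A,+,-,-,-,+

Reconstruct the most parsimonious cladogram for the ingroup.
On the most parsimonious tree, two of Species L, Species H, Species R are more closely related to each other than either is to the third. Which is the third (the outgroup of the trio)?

Character polarity is set by the outgroup: the derived state is whichever differs from the outgroup's state, so for II, V the derived state is '-', and for the remaining characters it is '+'.
I (derived state '+') is shared by Species A, Species H, Species L, Species R, and Species V — a synapomorphy uniting that clade.
II: derived state '-' in Species A, Species H, Species L, and Species V only — synapomorphy for {Species A, Species H, Species L, Species V}.
III: derived state '+' in Species L only — an autapomorphy, so it tells us nothing about relationships among taxa.
Only Species H, Species L, and Species V show the derived state '+' for IV, supporting them as a clade.
V (derived state '-') is shared by Species L and Species V — a synapomorphy uniting that clade.
Most parsimonious ingroup topology: (((((Species L,Species V),Species H),Species A),Species R),Species C).
Species L and Species H share a more recent common ancestor with each other than either does with Species R, so Species R is the least closely related of the three.

Species R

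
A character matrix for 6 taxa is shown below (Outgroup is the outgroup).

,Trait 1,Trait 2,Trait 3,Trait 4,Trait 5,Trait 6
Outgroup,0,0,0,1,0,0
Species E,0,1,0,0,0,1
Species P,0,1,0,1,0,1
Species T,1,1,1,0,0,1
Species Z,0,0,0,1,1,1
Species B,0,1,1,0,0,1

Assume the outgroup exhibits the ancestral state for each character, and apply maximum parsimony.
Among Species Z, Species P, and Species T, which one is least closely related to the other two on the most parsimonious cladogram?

Species Z

Character polarity is set by the outgroup: the derived state is whichever differs from the outgroup's state, so for Trait 4 the derived state is '0', and for the remaining characters it is '1'.
Trait 1 (derived state '1') is unique to Species T (autapomorphy; uninformative for grouping).
Trait 2: derived state '1' in Species B, Species E, Species P, and Species T only — synapomorphy for {Species B, Species E, Species P, Species T}.
Trait 3: derived state '1' in Species B and Species T only — synapomorphy for {Species B, Species T}.
Trait 4 (derived state '0') is shared by Species B, Species E, and Species T — a synapomorphy uniting that clade.
Trait 5: derived state '1' in Species Z only — an autapomorphy, so it tells us nothing about relationships among taxa.
Trait 6 (derived state '1') is shared by all ingroup taxa — unites the whole ingroup.
Most parsimonious ingroup topology: (((Species E,(Species T,Species B)),Species P),Species Z).
Species T and Species P share a more recent common ancestor with each other than either does with Species Z, so Species Z is the least closely related of the three.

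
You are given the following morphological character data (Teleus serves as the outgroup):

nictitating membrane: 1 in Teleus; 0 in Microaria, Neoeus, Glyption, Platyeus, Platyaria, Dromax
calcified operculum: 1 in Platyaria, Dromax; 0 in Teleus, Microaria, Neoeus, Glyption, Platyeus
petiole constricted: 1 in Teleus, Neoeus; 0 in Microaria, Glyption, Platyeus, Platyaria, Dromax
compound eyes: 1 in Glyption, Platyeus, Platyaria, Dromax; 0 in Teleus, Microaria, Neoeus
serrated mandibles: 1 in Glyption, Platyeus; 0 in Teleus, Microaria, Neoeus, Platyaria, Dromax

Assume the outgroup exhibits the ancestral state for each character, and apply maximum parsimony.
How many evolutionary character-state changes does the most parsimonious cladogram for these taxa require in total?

Character polarity is set by the outgroup: the derived state is whichever differs from the outgroup's state, so for nictitating membrane, petiole constricted the derived state is '0', and for the remaining characters it is '1'.
nictitating membrane (derived state '0') is shared by all ingroup taxa — unites the whole ingroup.
Only Dromax and Platyaria show the derived state '1' for calcified operculum, supporting them as a clade.
Only Dromax, Glyption, Microaria, Platyaria, and Platyeus show the derived state '0' for petiole constricted, supporting them as a clade.
Only Dromax, Glyption, Platyaria, and Platyeus show the derived state '1' for compound eyes, supporting them as a clade.
Only Glyption and Platyeus show the derived state '1' for serrated mandibles, supporting them as a clade.
Most parsimonious ingroup topology: ((Microaria,((Glyption,Platyeus),(Platyaria,Dromax))),Neoeus).
Changes per character on this tree: nictitating membrane: 1; calcified operculum: 1; petiole constricted: 1; compound eyes: 1; serrated mandibles: 1.
Total = 5.

5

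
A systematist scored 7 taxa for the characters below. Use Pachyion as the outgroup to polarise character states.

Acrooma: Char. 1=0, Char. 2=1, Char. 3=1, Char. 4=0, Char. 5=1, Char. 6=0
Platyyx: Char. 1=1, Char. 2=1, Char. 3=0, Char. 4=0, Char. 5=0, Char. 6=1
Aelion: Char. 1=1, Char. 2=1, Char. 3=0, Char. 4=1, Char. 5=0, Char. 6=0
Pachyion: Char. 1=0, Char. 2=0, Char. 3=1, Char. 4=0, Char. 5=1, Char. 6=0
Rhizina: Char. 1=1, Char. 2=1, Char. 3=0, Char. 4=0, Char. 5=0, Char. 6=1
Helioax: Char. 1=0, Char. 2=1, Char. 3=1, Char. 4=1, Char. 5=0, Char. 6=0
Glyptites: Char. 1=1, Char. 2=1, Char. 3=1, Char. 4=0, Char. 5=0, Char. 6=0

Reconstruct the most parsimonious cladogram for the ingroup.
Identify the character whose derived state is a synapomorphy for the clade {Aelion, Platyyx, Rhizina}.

Char. 3

Character polarity is set by the outgroup: the derived state is whichever differs from the outgroup's state, so for Char. 3, Char. 5 the derived state is '0', and for the remaining characters it is '1'.
Char. 1: derived state '1' in Aelion, Glyptites, Platyyx, and Rhizina only — synapomorphy for {Aelion, Glyptites, Platyyx, Rhizina}.
Char. 2 (derived state '1') is shared by all ingroup taxa — unites the whole ingroup.
Only Aelion, Platyyx, and Rhizina show the derived state '0' for Char. 3, supporting them as a clade.
Char. 4 (state '1') occurs in Aelion and Helioax but conflicts with the nesting implied by the other characters — most parsimoniously interpreted as homoplasy.
Only Aelion, Glyptites, Helioax, Platyyx, and Rhizina show the derived state '0' for Char. 5, supporting them as a clade.
Only Platyyx and Rhizina show the derived state '1' for Char. 6, supporting them as a clade.
Most parsimonious ingroup topology: (((((Rhizina,Platyyx),Aelion),Glyptites),Helioax),Acrooma).
The clade {Aelion, Platyyx, Rhizina} is supported by Char. 3: its derived state '0' occurs in exactly those taxa and in no other taxon (including the outgroup).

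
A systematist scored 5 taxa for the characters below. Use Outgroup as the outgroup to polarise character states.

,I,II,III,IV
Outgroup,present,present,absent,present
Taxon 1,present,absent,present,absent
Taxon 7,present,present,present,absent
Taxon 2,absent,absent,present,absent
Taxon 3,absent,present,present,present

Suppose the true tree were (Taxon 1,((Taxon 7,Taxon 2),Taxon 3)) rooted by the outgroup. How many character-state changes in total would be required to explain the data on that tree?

7

Map each character onto (Taxon 1,((Taxon 7,Taxon 2),Taxon 3)) (rooted by Outgroup) and count the minimum state changes it requires (Fitch parsimony):
I: 2; II: 2; III: 1; IV: 2.
Total tree length = 7.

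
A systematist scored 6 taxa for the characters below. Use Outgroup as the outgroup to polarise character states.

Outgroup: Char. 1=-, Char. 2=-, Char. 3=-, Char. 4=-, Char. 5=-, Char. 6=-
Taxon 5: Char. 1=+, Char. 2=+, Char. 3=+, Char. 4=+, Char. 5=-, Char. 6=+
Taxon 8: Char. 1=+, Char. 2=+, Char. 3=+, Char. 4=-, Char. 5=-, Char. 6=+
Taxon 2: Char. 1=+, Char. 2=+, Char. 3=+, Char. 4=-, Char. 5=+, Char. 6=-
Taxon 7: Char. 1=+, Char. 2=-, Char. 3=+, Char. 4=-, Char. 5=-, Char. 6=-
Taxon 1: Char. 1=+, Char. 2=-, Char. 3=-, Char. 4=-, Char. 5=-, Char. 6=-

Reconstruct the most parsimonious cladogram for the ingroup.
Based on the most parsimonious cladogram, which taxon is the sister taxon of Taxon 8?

Taxon 5

The outgroup has state '-' for every character, so '+' is the derived state throughout.
Char. 1 (derived state '+') is shared by all ingroup taxa — unites the whole ingroup.
Only Taxon 2, Taxon 5, and Taxon 8 show the derived state '+' for Char. 2, supporting them as a clade.
Char. 3 (derived state '+') is shared by Taxon 2, Taxon 5, Taxon 7, and Taxon 8 — a synapomorphy uniting that clade.
Char. 4 (derived state '+') is unique to Taxon 5 (autapomorphy; uninformative for grouping).
Char. 5 (derived state '+') is unique to Taxon 2 (autapomorphy; uninformative for grouping).
Char. 6: derived state '+' in Taxon 5 and Taxon 8 only — synapomorphy for {Taxon 5, Taxon 8}.
Most parsimonious ingroup topology: ((((Taxon 5,Taxon 8),Taxon 2),Taxon 7),Taxon 1).
Taxon 8 and Taxon 5 form a cherry on this tree, so they are sister taxa.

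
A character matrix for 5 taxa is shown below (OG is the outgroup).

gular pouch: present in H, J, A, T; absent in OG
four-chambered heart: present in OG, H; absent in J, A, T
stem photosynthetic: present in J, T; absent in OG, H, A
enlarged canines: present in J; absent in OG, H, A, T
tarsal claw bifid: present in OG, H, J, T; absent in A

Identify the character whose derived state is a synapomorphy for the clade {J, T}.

stem photosynthetic

Character polarity is set by the outgroup: the derived state is whichever differs from the outgroup's state, so for four-chambered heart, tarsal claw bifid the derived state is 'absent', and for the remaining characters it is 'present'.
All ingroup taxa share the derived state 'present' for gular pouch; it defines the ingroup but does not resolve relationships within it.
four-chambered heart: derived state 'absent' in A, J, and T only — synapomorphy for {A, J, T}.
stem photosynthetic: derived state 'present' in J and T only — synapomorphy for {J, T}.
enlarged canines: derived state 'present' in J only — an autapomorphy, so it tells us nothing about relationships among taxa.
tarsal claw bifid (derived state 'absent') is unique to A (autapomorphy; uninformative for grouping).
Most parsimonious ingroup topology: (H,((J,T),A)).
The clade {J, T} is supported by stem photosynthetic: its derived state 'present' occurs in exactly those taxa and in no other taxon (including the outgroup).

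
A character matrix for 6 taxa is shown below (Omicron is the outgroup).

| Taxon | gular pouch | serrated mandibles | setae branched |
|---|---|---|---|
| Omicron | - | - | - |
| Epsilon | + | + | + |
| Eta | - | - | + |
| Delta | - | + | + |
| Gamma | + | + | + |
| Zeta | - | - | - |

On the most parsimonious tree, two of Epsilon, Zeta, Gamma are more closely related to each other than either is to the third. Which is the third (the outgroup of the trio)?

Zeta

The outgroup has state '-' for every character, so '+' is the derived state throughout.
gular pouch (derived state '+') is shared by Epsilon and Gamma — a synapomorphy uniting that clade.
serrated mandibles (derived state '+') is shared by Delta, Epsilon, and Gamma — a synapomorphy uniting that clade.
setae branched: derived state '+' in Delta, Epsilon, Eta, and Gamma only — synapomorphy for {Delta, Epsilon, Eta, Gamma}.
Most parsimonious ingroup topology: ((((Epsilon,Gamma),Delta),Eta),Zeta).
Epsilon and Gamma share a more recent common ancestor with each other than either does with Zeta, so Zeta is the least closely related of the three.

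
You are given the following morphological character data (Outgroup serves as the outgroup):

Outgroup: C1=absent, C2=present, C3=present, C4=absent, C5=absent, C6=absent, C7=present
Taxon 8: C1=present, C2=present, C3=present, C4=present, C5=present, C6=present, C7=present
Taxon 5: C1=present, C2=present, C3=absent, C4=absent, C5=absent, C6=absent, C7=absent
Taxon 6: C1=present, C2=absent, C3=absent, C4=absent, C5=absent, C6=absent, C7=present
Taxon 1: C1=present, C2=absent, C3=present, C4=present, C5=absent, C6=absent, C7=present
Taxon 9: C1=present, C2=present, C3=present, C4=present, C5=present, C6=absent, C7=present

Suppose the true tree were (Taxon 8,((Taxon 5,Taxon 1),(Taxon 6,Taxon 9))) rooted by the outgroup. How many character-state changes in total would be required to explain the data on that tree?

Map each character onto (Taxon 8,((Taxon 5,Taxon 1),(Taxon 6,Taxon 9))) (rooted by Outgroup) and count the minimum state changes it requires (Fitch parsimony):
C1: 1; C2: 2; C3: 2; C4: 3; C5: 2; C6: 1; C7: 1.
Total tree length = 12.

12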